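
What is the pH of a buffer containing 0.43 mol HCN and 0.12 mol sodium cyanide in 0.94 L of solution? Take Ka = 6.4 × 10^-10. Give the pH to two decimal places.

pKa = −log(6.4 × 10^-10) = 9.194
Using pH = pKa + log([base]/[acid]) with [base]/[acid] = 0.12/0.43:
pH = 9.194 + (-0.554) = 8.64

pH = 8.64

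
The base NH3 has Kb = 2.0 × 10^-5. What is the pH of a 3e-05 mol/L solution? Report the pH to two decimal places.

NH3 + H2O ⇌ NH4+ + OH-
Let x = [OH-] at equilibrium. Kb = x²/(3e-05 − x).
x is not negligible relative to C₀; solve x² + 2e-05·x − 6e-10 = 0.
x = [−2e-05 + √(2e-05² + 2.4e-09)]/2 = 1.65 × 10^-5 M
pOH = −log(1.65 × 10^-5) = 4.78; pH = 14.00 − 4.78 = 9.22

pH = 9.22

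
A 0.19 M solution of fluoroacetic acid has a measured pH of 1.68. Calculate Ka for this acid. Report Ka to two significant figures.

Ka = 2.6 × 10^-3

[H+] = 10^(-1.68) = 2.09 × 10^-2 M
At equilibrium [HA] = 0.19 − 2.09 × 10^-2 = 1.69 × 10^-1 M
Ka = [H+][A-]/[HA] = (2.09 × 10^-2)² / 1.69 × 10^-1 = 2.6 × 10^-3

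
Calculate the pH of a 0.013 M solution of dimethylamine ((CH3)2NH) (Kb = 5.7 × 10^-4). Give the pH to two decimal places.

(CH3)2NH + H2O ⇌ (CH3)2NH2+ + OH-
From the ICE table, Kb = [OH-]²/(0.013 − [OH-]) = 5.7 × 10^-4.
Here C₀/Kb ≈ 22.8, so the small-[OH-] approximation fails. Use the quadratic:
[OH-] = (−Kb + √(Kb² + 4·Kb·C₀))/2 = 2.45 × 10^-3 M
pOH = 2.61, so pH = 14.00 − pOH = 11.39

pH = 11.39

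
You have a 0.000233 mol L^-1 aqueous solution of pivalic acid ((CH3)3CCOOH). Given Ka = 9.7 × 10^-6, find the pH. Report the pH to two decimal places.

pH = 4.37

(CH3)3CCOOH ⇌ (CH3)3CCOO- + H+
From the ICE table, Ka = x²/(0.000233 − x) = 9.7 × 10^-6.
x is not negligible relative to C₀; solve x² + 9.7e-06·x − 2.26e-09 = 0.
x = (−Ka + √(Ka² + 4·Ka·C₀))/2 = 4.29 × 10^-5 M
pH = −log[H+] = −log(4.29 × 10^-5) = 4.37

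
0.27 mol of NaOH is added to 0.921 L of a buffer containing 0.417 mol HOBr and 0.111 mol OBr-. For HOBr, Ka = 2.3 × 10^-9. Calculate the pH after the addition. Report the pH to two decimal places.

pH = 9.05

OH- converts HOBr to OBr-: HOBr → 0.147 mol, OBr- → 0.381 mol.
pKa = −log(2.3 × 10^-9) = 8.638
Henderson–Hasselbalch with mole ratio 0.381/0.147: pH = 8.638 + (+0.414)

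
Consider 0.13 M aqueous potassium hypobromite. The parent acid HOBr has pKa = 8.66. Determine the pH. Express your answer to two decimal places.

pH = 10.89

OBr- is the conjugate base of the weak acid HOBr.
Ka = 10^(−8.66) = 2.19 × 10^-9
Kb = Kw/Ka = 1.0×10^-14 / 2.19 × 10^-9 = 4.57 × 10^-6
From the ICE table, Kb = [OH-]²/(0.13 − [OH-]) = 4.57 × 10^-6.
Since Kb ≪ C₀, [OH-] ≈ √(Kb·C₀) = 7.71 × 10^-4 M.
Check: 0.59% ionized — well under 5%, approximation valid.
pOH = 3.11, so pH = 14.00 − pOH = 10.89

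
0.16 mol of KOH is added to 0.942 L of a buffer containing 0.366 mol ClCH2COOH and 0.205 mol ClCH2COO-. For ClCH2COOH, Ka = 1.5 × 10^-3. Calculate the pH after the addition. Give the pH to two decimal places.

pH = 3.07

After neutralization: n(ClCH2COOH) = 0.206 mol, n(ClCH2COO-) = 0.365 mol.
pKa = −log(1.5 × 10^-3) = 2.824
Henderson–Hasselbalch with mole ratio 0.365/0.206: pH = 2.824 + (+0.248)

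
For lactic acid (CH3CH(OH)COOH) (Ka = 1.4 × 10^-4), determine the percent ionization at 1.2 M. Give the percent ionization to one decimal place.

CH3CH(OH)COOH ⇌ CH3CH(OH)COO- + H+; let x = [H+] at equilibrium.
x ≈ √(Ka·C₀) = √(1.4 × 10^-4 × 1.2) = 1.30 × 10^-2 M
% ionization = x/C₀ × 100% = 1.30 × 10^-2/1.2 × 100% = 1.1%

1.1%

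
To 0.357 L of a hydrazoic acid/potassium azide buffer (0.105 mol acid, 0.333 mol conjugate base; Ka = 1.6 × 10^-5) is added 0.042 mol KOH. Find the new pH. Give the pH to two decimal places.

pH = 5.57

After neutralization: n(HN3) = 0.063 mol, n(N3-) = 0.375 mol.
pKa = −log(1.6 × 10^-5) = 4.796
Henderson–Hasselbalch with mole ratio 0.375/0.063: pH = 4.796 + (+0.775)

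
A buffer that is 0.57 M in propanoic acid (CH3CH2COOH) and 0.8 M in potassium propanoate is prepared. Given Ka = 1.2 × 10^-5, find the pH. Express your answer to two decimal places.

pKa = −log(1.2 × 10^-5) = 4.921
Using pH = pKa + log([base]/[acid]) with [base]/[acid] = 0.8/0.57:
pH = 4.921 + (+0.147) = 5.07

pH = 5.07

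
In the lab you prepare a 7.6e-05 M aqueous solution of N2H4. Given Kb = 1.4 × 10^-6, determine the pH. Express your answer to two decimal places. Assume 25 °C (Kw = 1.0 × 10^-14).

N2H4 + H2O ⇌ N2H5+ + OH-
From the ICE table, Kb = [OH-]²/(7.6e-05 − [OH-]) = 1.4 × 10^-6.
Here C₀/Kb ≈ 54.3, so the small-[OH-] approximation fails. Use the quadratic:
[OH-] = [−1.4e-06 + √(1.4e-06² + 4.26e-10)]/2 = 9.64 × 10^-6 M
pOH = −log(9.64 × 10^-6) = 5.02; pH = 14.00 − 5.02 = 8.98

pH = 8.98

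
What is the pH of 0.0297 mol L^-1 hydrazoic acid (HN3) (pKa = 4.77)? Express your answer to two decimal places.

HN3 ⇌ N3- + H+
Ka = 10^(−4.77) = 1.70 × 10^-5
From the ICE table, Ka = [H+]²/(0.0297 − [H+]) = 1.70 × 10^-5.
Neglecting [H+] in the denominator: [H+] = √(1.70 × 10^-5 × 0.0297) = 7.11 × 10^-4 M
([H+]/C₀ = 2.4% < 5%, so the approximation holds.)
pH = −log(7.11 × 10^-4) = 3.15

pH = 3.15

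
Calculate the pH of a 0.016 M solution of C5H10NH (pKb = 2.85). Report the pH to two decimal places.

C5H10NH + H2O ⇌ C5H10NH2+ + OH-
Kb = 10^(−2.85) = 1.41 × 10^-3
Kb = [OH-]²/(0.016 − [OH-]) = 1.41 × 10^-3
[OH-] is not negligible relative to C₀; solve [OH-]² + 0.00141·[OH-] − 2.26e-05 = 0.
[OH-] = [−0.00141 + √(0.00141² + 9.02e-05)]/2 = 4.10 × 10^-3 M
pOH = −log(4.10 × 10^-3) = 2.39; pH = 14.00 − 2.39 = 11.61

pH = 11.61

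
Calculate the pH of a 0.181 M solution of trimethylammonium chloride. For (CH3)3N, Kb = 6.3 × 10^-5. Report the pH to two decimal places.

(CH3)3NH+ is the conjugate acid of the weak base (CH3)3N.
Ka = Kw/Kb = 1.0×10^-14 / 6.3 × 10^-5 = 1.59 × 10^-10
Let x = [H+] at equilibrium. Ka = x²/(0.181 − x).
Since Ka ≪ C₀, x ≈ √(Ka·C₀) = 5.36 × 10^-6 M.
(x/C₀ = 0.003% < 5%, so the approximation holds.)
pH = −log(5.36 × 10^-6) = 5.27

pH = 5.27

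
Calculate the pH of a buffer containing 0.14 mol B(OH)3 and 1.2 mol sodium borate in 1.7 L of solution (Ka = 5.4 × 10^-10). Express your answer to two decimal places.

pH = 10.20

pKa = −log(5.4 × 10^-10) = 9.268
Using pH = pKa + log([base]/[acid]) with [base]/[acid] = 1.2/0.14:
pH = 9.268 + (+0.933) = 10.20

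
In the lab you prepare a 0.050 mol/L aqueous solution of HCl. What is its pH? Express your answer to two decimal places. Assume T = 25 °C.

pH = 1.30

HCl is a strong acid and dissociates completely, so [H+] = 0.050 M.
pH = -log(0.05) = 1.30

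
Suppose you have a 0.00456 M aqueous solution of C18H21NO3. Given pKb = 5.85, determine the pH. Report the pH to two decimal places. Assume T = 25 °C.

C18H21NO3 + H2O ⇌ C18H22NO3+ + OH-
Kb = 10^(−5.85) = 1.41 × 10^-6
Let x = [OH-] at equilibrium. Kb = x²/(0.00456 − x).
Neglecting x in the denominator: x = √(1.41 × 10^-6 × 0.00456) = 8.02 × 10^-5 M
(x/C₀ = 1.8% < 5%, so the approximation holds.)
pOH = −log(8.02 × 10^-5) = 4.10; pH = 14.00 − 4.10 = 9.90

pH = 9.90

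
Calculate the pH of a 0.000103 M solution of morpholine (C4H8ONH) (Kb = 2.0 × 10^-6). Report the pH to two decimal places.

C4H8ONH + H2O ⇌ C4H8ONH2+ + OH-
Kb = x²/(0.000103 − x) = 2.0 × 10^-6
Here C₀/Kb ≈ 51.5, so the small-x approximation fails. Use the quadratic:
x = (−Kb + √(Kb² + 4·Kb·C₀))/2 = 1.34 × 10^-5 M
pOH = 4.87, so pH = 14.00 − pOH = 9.13

pH = 9.13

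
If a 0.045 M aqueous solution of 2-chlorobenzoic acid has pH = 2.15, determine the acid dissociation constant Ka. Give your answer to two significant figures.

[H+] = 10^(-2.15) = 7.08 × 10^-3 M
At equilibrium [HA] = 0.045 − 7.08 × 10^-3 = 3.79 × 10^-2 M
Ka = [H+][A-]/[HA] = (7.08 × 10^-3)² / 3.79 × 10^-2 = 1.3 × 10^-3

Ka = 1.3 × 10^-3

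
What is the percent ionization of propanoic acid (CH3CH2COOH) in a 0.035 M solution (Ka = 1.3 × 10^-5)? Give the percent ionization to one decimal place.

CH3CH2COOH ⇌ CH3CH2COO- + H+; let x = [H+] at equilibrium.
x ≈ √(Ka·C₀) = √(1.3 × 10^-5 × 0.035) = 6.75 × 10^-4 M
Fraction ionized = 6.75 × 10^-4 / 0.035 = 0.0193 → 1.9%

1.9%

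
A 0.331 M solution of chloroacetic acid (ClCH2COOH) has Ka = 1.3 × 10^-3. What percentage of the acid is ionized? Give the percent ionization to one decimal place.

ClCH2COOH ⇌ ClCH2COO- + H+; let x = [H+] at equilibrium.
Solve x² + 0.0013x − 0.00043 = 0 → x = 2.01 × 10^-2 M
Fraction ionized = 2.01 × 10^-2 / 0.331 = 0.0607 → 6.1%

6.1%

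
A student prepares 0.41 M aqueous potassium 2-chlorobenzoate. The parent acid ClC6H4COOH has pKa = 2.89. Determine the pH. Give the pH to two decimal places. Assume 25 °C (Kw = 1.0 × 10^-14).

ClC6H4COO- is the conjugate base of the weak acid ClC6H4COOH.
Ka = 10^(−2.89) = 1.29 × 10^-3
Kb = Kw/Ka = 1.0×10^-14 / 1.29 × 10^-3 = 7.75 × 10^-12
From the ICE table, Kb = [OH-]²/(0.41 − [OH-]) = 7.75 × 10^-12.
Assume [OH-] ≪ 0.41: [OH-] ≈ √(7.75 × 10^-12 × 0.41) = 1.78 × 10^-6 M
pOH = −log(1.78 × 10^-6) = 5.75; pH = 14.00 − 5.75 = 8.25

pH = 8.25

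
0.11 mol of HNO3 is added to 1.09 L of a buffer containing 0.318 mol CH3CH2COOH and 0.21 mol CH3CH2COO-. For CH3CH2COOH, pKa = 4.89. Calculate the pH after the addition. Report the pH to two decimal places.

pH = 4.26

After neutralization: n(CH3CH2COOH) = 0.428 mol, n(CH3CH2COO-) = 0.1 mol.
pH = pKa + log(n_CH3CH2COO-/n_CH3CH2COOH) = 4.89 + log(0.1/0.428) = 4.89 + (-0.631)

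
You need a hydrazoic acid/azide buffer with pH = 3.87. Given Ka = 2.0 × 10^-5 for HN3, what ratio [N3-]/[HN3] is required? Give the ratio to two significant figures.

ratio = 0.15

pKa = -log(2.0 × 10^-5) = 4.699
pH = pKa + log(r) ⇒ log(r) = 3.87 − 4.699 = -0.829
r = [N3-]/[HN3] = 10^(-0.829) = 0.148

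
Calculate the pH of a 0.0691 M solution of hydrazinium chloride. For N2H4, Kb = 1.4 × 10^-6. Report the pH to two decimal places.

N2H5+ is the conjugate acid of the weak base N2H4.
Ka = Kw/Kb = 1.0×10^-14 / 1.4 × 10^-6 = 7.14 × 10^-9
Ka = [H+]²/(0.0691 − [H+]) = 7.14 × 10^-9
Assume [H+] ≪ 0.0691: [H+] ≈ √(7.14 × 10^-9 × 0.0691) = 2.22 × 10^-5 M
pH = −log[H+] = −log(2.22 × 10^-5) = 4.65

pH = 4.65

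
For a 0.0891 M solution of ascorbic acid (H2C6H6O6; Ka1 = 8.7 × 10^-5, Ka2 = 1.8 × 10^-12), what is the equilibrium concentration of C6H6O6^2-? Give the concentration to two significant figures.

1.8 × 10^-12 M

First ionization gives [H+] ≈ [HC6H6O6-] = 2.78 × 10^-3 M.
Second step: Ka2 = [H+][C6H6O6^2-]/[HC6H6O6-] ≈ [C6H6O6^2-] (since [H+] ≈ [HC6H6O6-]).
So [C6H6O6^2-] ≈ Ka2.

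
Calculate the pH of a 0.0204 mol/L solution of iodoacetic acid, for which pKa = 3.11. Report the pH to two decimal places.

ICH2COOH ⇌ ICH2COO- + H+
Ka = 10^(−3.11) = 7.76 × 10^-4
Let x = [H+] at equilibrium. Ka = x²/(0.0204 − x).
Here C₀/Ka ≈ 26.3, so the small-x approximation fails. Use the quadratic:
x = (−Ka + √(Ka² + 4·Ka·C₀))/2 = 3.61 × 10^-3 M
pH = −log[H+] = −log(3.61 × 10^-3) = 2.44

pH = 2.44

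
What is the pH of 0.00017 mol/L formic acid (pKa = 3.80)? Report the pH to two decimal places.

pH = 3.99

HCOOH ⇌ HCOO- + H+
Ka = 10^(−3.80) = 1.58 × 10^-4
Ka = x²/(0.00017 − x) = 1.58 × 10^-4
Here C₀/Ka ≈ 1.08, so the small-x approximation fails. Use the quadratic:
x = (−Ka + √(Ka² + 4·Ka·C₀))/2 = 1.03 × 10^-4 M
pH = −log[H+] = −log(1.03 × 10^-4) = 3.99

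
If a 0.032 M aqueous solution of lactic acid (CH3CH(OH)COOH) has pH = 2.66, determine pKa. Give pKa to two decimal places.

[H+] = 10^(-2.66) = 2.19 × 10^-3 M
At equilibrium [HA] = 0.032 − 2.19 × 10^-3 = 2.98 × 10^-2 M
Ka = [H+][A-]/[HA] = (2.19 × 10^-3)² / 2.98 × 10^-2 = 1.61 × 10^-4
pKa = -log(1.61 × 10^-4) = 3.79

pKa = 3.79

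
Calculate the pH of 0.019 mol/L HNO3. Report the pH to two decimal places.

pH = 1.72

HNO3 is a strong acid and dissociates completely, so [H+] = 0.019 M.
pH = -log(0.019) = 1.72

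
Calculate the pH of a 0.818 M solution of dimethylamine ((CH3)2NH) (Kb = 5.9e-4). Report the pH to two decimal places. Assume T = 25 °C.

pH = 12.34

(CH3)2NH + H2O ⇌ (CH3)2NH2+ + OH-
Let x = [OH-] at equilibrium. Kb = x²/(0.818 − x).
Neglecting x in the denominator: x = √(5.9 × 10^-4 × 0.818) = 2.20 × 10^-2 M
(x/C₀ = 2.7% < 5%, so the approximation holds.)
pOH = −log(2.20 × 10^-2) = 1.66; pH = 14.00 − 1.66 = 12.34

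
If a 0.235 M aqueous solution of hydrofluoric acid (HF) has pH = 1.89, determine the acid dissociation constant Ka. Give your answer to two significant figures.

Ka = 7.5 × 10^-4

[H+] = 10^(-1.89) = 1.29 × 10^-2 M
At equilibrium [HA] = 0.235 − 1.29 × 10^-2 = 2.22 × 10^-1 M
Ka = [H+][A-]/[HA] = (1.29 × 10^-2)² / 2.22 × 10^-1 = 7.5 × 10^-4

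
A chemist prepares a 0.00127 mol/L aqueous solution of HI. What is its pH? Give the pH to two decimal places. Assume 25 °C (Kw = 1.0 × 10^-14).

pH = 2.90

HI is a strong acid and dissociates completely, so [H+] = 0.00127 M.
pH = -log(0.00127) = 2.90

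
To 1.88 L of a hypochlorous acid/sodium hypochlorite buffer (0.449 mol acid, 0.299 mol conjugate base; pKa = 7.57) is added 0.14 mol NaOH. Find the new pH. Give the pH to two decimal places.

After neutralization: n(HOCl) = 0.309 mol, n(OCl-) = 0.439 mol.
Henderson–Hasselbalch with mole ratio 0.439/0.309: pH = 7.57 + (+0.153)

pH = 7.72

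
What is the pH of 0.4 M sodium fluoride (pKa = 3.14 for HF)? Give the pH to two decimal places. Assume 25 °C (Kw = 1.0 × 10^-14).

pH = 8.37

F- is the conjugate base of the weak acid HF.
Ka = 10^(−3.14) = 7.24 × 10^-4
Kb = Kw/Ka = 1.0×10^-14 / 7.24 × 10^-4 = 1.38 × 10^-11
From the ICE table, Kb = x²/(0.4 − x) = 1.38 × 10^-11.
Since Kb ≪ C₀, x ≈ √(Kb·C₀) = 2.35 × 10^-6 M.
pOH = −log(2.35 × 10^-6) = 5.63; pH = 14.00 − 5.63 = 8.37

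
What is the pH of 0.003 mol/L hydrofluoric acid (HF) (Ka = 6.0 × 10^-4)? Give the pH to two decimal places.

pH = 2.97

HF ⇌ F- + H+
Ka = [H+]²/(0.003 − [H+]) = 6.0 × 10^-4
[H+] is not negligible relative to C₀; solve [H+]² + 0.0006·[H+] − 1.8e-06 = 0.
[H+] = [−0.0006 + √(0.0006² + 7.2e-06)]/2 = 1.07 × 10^-3 M
pH = −log(1.07 × 10^-3) = 2.97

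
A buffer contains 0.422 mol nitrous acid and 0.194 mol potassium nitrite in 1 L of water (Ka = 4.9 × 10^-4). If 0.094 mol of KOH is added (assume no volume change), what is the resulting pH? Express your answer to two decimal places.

pH = 3.25

OH- converts HNO2 to NO2-: HNO2 → 0.328 mol, NO2- → 0.288 mol.
pKa = −log(4.9 × 10^-4) = 3.310
pH = pKa + log([A⁻]/[HA]) = 3.310 + log(0.288/0.328) = 3.310 -0.056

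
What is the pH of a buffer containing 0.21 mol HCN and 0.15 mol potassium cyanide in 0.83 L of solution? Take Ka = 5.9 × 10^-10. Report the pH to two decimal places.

pKa = −log(5.9 × 10^-10) = 9.229
Henderson–Hasselbalch: pH = pKa + log([CN-]/[HCN]) = 9.229 + log(0.15/0.21)
pH = 9.229 + (-0.146) = 9.08

pH = 9.08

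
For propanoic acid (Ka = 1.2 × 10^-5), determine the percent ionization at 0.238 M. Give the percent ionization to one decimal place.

0.7%

CH3CH2COOH ⇌ CH3CH2COO- + H+; let x = [H+] at equilibrium.
x ≈ √(Ka·C₀) = √(1.2 × 10^-5 × 0.238) = 1.69 × 10^-3 M
Fraction ionized = 1.69 × 10^-3 / 0.238 = 0.0071 → 0.7%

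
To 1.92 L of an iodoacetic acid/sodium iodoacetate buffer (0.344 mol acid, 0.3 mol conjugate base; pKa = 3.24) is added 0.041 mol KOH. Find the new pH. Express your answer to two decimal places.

pH = 3.29

After neutralization: n(ICH2COOH) = 0.303 mol, n(ICH2COO-) = 0.341 mol.
pH = pKa + log([A⁻]/[HA]) = 3.24 + log(0.341/0.303) = 3.24 +0.051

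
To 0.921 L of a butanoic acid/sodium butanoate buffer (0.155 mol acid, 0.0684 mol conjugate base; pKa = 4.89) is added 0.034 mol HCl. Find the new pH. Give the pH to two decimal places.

After neutralization: n(CH3(CH2)2COOH) = 0.189 mol, n(CH3(CH2)2COO-) = 0.0344 mol.
pH = pKa + log([A⁻]/[HA]) = 4.89 + log(0.0344/0.189) = 4.89 -0.740

pH = 4.15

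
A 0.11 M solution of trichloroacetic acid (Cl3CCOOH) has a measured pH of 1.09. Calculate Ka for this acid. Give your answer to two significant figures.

[H+] = 10^(-1.09) = 8.13 × 10^-2 M
At equilibrium [HA] = 0.11 − 8.13 × 10^-2 = 2.87 × 10^-2 M
Ka = [H+][A-]/[HA] = (8.13 × 10^-2)² / 2.87 × 10^-2 = 2.3 × 10^-1

Ka = 2.3 × 10^-1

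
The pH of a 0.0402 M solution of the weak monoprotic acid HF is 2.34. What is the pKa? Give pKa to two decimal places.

pKa = 3.23

[H+] = 10^(-2.34) = 4.57 × 10^-3 M
At equilibrium [HA] = 0.0402 − 4.57 × 10^-3 = 3.56 × 10^-2 M
Ka = [H+][A-]/[HA] = (4.57 × 10^-3)² / 3.56 × 10^-2 = 5.87 × 10^-4
pKa = -log(5.87 × 10^-4) = 3.23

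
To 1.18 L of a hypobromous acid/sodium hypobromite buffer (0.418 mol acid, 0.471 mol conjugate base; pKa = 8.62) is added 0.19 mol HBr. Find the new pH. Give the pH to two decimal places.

pH = 8.28

Added H+ converts OBr- to HOBr: HOBr → 0.608 mol, OBr- → 0.281 mol.
Henderson–Hasselbalch with mole ratio 0.281/0.608: pH = 8.62 + (-0.335)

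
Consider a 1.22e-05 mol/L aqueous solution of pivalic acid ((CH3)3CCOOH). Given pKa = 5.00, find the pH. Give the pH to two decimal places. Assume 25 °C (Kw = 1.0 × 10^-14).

(CH3)3CCOOH ⇌ (CH3)3CCOO- + H+
Ka = 10^(−5.00) = 1.00 × 10^-5
From the ICE table, Ka = [H+]²/(1.22e-05 − [H+]) = 1.00 × 10^-5.
[H+] is not negligible relative to C₀; solve [H+]² + 1e-05·[H+] − 1.22e-10 = 0.
[H+] = (−Ka + √(Ka² + 4·Ka·C₀))/2 = 7.12 × 10^-6 M
pH = −log[H+] = −log(7.12 × 10^-6) = 5.15

pH = 5.15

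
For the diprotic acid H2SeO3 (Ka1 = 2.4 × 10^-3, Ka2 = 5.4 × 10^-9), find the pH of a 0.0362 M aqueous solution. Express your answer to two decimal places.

pH = 2.09

Ka1 ≫ Ka2, so treat the first dissociation as the only significant source of H+.
Ka1 = x²/(0.0362 − x) = 2.4 × 10^-3
Solving the quadratic: x = (−Ka1 + √(Ka1² + 4·Ka1·C₀))/2 = 8.20 × 10^-3 M
pH = −log(8.20 × 10^-3) = 2.09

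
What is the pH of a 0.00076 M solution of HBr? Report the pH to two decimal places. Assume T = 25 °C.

pH = 3.12

HBr is a strong acid and dissociates completely, so [H+] = 0.00076 M.
pH = -log(0.00076) = 3.12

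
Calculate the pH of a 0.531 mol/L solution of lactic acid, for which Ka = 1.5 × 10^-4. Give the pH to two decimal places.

CH3CH(OH)COOH ⇌ CH3CH(OH)COO- + H+
From the ICE table, Ka = [H+]²/(0.531 − [H+]) = 1.5 × 10^-4.
Neglecting [H+] in the denominator: [H+] = √(1.5 × 10^-4 × 0.531) = 8.92 × 10^-3 M
([H+]/C₀ = 1.7% < 5%, so the approximation holds.)
pH = −log(8.92 × 10^-3) = 2.05

pH = 2.05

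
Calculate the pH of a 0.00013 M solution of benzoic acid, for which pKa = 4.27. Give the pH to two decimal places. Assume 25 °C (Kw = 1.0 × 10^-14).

pH = 4.22

C6H5COOH ⇌ C6H5COO- + H+
Ka = 10^(−4.27) = 5.37 × 10^-5
Ka = x²/(0.00013 − x) = 5.37 × 10^-5
The 5% rule fails; solving x² + Ka·x − Ka·C₀ = 0 exactly:
x = (−Ka + √(Ka² + 4·Ka·C₀))/2 = 6.09 × 10^-5 M
pH = −log(6.09 × 10^-5) = 4.22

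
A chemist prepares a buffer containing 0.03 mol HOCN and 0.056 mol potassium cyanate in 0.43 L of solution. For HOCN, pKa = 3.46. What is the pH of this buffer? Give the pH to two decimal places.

pH = 3.73

pH = pKa + log([A⁻]/[HA]) = 3.46 + log(0.056/0.03)
pH = 3.46 + (+0.271) = 3.73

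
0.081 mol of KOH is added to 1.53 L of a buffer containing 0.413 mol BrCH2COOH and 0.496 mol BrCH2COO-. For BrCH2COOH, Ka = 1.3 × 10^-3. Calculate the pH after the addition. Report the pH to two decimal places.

pH = 3.13

After neutralization: n(BrCH2COOH) = 0.332 mol, n(BrCH2COO-) = 0.577 mol.
pKa = −log(1.3 × 10^-3) = 2.886
pH = pKa + log(n_BrCH2COO-/n_BrCH2COOH) = 2.886 + log(0.577/0.332) = 2.886 + (+0.240)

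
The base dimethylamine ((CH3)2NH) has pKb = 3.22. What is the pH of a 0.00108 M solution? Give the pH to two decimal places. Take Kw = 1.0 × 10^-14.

pH = 10.75

(CH3)2NH + H2O ⇌ (CH3)2NH2+ + OH-
Kb = 10^(−3.22) = 6.03 × 10^-4
From the ICE table, Kb = [OH-]²/(0.00108 − [OH-]) = 6.03 × 10^-4.
Here C₀/Kb ≈ 1.79, so the small-[OH-] approximation fails. Use the quadratic:
[OH-] = (−Kb + √(Kb² + 4·Kb·C₀))/2 = 5.60 × 10^-4 M
pOH = 3.25, so pH = 14.00 − pOH = 10.75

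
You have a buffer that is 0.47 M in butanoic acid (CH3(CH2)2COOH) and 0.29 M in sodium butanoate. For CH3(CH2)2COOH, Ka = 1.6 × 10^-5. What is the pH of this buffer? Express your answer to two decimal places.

pKa = −log(1.6 × 10^-5) = 4.796
Using pH = pKa + log([base]/[acid]) with [base]/[acid] = 0.29/0.47:
pH = 4.796 + (-0.210) = 4.59

pH = 4.59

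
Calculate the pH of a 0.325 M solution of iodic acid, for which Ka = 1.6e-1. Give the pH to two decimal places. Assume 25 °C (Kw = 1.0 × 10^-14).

pH = 0.79

HIO3 ⇌ IO3- + H+
Ka = [H+]²/(0.325 − [H+]) = 1.6 × 10^-1
Here C₀/Ka ≈ 2.03, so the small-[H+] approximation fails. Use the quadratic:
[H+] = (−Ka + √(Ka² + 4·Ka·C₀))/2 = 1.62 × 10^-1 M
pH = −log[H+] = −log(1.62 × 10^-1) = 0.79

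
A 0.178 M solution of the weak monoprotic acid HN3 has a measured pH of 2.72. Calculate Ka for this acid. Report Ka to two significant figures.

[H+] = 10^(-2.72) = 1.91 × 10^-3 M
At equilibrium [HA] = 0.178 − 1.91 × 10^-3 = 1.76 × 10^-1 M
Ka = [H+][A-]/[HA] = (1.91 × 10^-3)² / 1.76 × 10^-1 = 2.1 × 10^-5

Ka = 2.1 × 10^-5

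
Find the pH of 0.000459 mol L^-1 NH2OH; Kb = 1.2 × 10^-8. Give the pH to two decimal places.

pH = 8.37

NH2OH + H2O ⇌ NH3OH+ + OH-
From the ICE table, Kb = x²/(0.000459 − x) = 1.2 × 10^-8.
Neglecting x in the denominator: x = √(1.2 × 10^-8 × 0.000459) = 2.35 × 10^-6 M
pOH = 5.63, so pH = 14.00 − pOH = 8.37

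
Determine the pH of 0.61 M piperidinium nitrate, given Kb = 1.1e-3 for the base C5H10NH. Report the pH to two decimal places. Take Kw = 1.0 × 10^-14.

pH = 5.63

C5H10NH2+ is the conjugate acid of the weak base C5H10NH.
Ka = Kw/Kb = 1.0×10^-14 / 1.1 × 10^-3 = 9.09 × 10^-12
From the ICE table, Ka = [H+]²/(0.61 − [H+]) = 9.09 × 10^-12.
Assume [H+] ≪ 0.61: [H+] ≈ √(9.09 × 10^-12 × 0.61) = 2.35 × 10^-6 M
Check: 0.00039% ionized — well under 5%, approximation valid.
pH = −log(2.35 × 10^-6) = 5.63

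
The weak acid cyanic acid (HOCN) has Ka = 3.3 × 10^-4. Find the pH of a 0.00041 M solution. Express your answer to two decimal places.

pH = 3.62

HOCN ⇌ OCN- + H+
From the ICE table, Ka = x²/(0.00041 − x) = 3.3 × 10^-4.
Here C₀/Ka ≈ 1.24, so the small-x approximation fails. Use the quadratic:
x = (−Ka + √(Ka² + 4·Ka·C₀))/2 = 2.38 × 10^-4 M
pH = −log(2.38 × 10^-4) = 3.62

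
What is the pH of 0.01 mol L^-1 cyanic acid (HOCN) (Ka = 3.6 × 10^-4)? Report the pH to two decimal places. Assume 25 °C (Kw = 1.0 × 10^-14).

pH = 2.76

HOCN ⇌ OCN- + H+
Ka = [H+]²/(0.01 − [H+]) = 3.6 × 10^-4
[H+] is not negligible relative to C₀; solve [H+]² + 0.00036·[H+] − 3.6e-06 = 0.
[H+] = [−0.00036 + √(0.00036² + 1.44e-05)]/2 = 1.73 × 10^-3 M
pH = −log(1.73 × 10^-3) = 2.76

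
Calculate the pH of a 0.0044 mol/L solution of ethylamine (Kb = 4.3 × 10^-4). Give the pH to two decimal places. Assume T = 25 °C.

pH = 11.07

C2H5NH2 + H2O ⇌ C2H5NH3+ + OH-
Kb = x²/(0.0044 − x) = 4.3 × 10^-4
The 5% rule fails; solving x² + Kb·x − Kb·C₀ = 0 exactly:
x = (−Kb + √(Kb² + 4·Kb·C₀))/2 = 1.18 × 10^-3 M
pOH = −log(1.18 × 10^-3) = 2.93; pH = 14.00 − 2.93 = 11.07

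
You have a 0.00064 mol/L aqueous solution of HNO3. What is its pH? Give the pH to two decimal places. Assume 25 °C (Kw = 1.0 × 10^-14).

pH = 3.19

HNO3 is a strong acid and dissociates completely, so [H+] = 0.00064 M.
pH = -log(0.00064) = 3.19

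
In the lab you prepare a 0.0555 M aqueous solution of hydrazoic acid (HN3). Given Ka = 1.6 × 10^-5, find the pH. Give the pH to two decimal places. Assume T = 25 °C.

HN3 ⇌ N3- + H+
Ka = [H+]²/(0.0555 − [H+]) = 1.6 × 10^-5
Neglecting [H+] in the denominator: [H+] = √(1.6 × 10^-5 × 0.0555) = 9.42 × 10^-4 M
Check: 1.7% ionized — well under 5%, approximation valid.
pH = −log(9.42 × 10^-4) = 3.03

pH = 3.03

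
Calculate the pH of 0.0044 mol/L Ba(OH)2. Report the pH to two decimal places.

pH = 11.94

Ba(OH)2 is a strong base (each formula unit releases 2 OH-); [OH-] = 0.0088 M.
pOH = -log(0.0088) = 2.06
pH = 14.00 - 2.06 = 11.94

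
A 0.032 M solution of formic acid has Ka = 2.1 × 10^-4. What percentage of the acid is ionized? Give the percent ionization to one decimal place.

HCOOH ⇌ HCOO- + H+; let x = [H+] at equilibrium.
Solve x² + 0.00021x − 6.72e-06 = 0 → x = 2.49 × 10^-3 M
Fraction ionized = 2.49 × 10^-3 / 0.032 = 0.0778 → 7.8%

7.8%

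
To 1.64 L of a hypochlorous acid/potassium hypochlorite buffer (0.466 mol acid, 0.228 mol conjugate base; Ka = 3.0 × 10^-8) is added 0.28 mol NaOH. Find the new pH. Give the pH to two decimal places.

OH- converts HOCl to OCl-: HOCl → 0.186 mol, OCl- → 0.508 mol.
pKa = −log(3.0 × 10^-8) = 7.523
pH = pKa + log([A⁻]/[HA]) = 7.523 + log(0.508/0.186) = 7.523 +0.436

pH = 7.96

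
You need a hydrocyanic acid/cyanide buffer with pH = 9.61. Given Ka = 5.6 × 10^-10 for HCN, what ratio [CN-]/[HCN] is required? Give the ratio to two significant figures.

ratio = 2.3

pKa = -log(5.6 × 10^-10) = 9.252
pH = pKa + log(r) ⇒ log(r) = 9.61 − 9.252 = +0.358
r = [CN-]/[HCN] = 10^(+0.358) = 2.28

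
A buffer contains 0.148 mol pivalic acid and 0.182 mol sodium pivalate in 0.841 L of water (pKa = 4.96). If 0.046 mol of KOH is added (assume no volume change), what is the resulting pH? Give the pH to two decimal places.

After neutralization: n((CH3)3CCOOH) = 0.102 mol, n((CH3)3CCOO-) = 0.228 mol.
pH = pKa + log([A⁻]/[HA]) = 4.96 + log(0.228/0.102) = 4.96 +0.349

pH = 5.31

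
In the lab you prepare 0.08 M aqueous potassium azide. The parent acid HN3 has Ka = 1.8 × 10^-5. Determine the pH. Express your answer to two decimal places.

pH = 8.82

N3- is the conjugate base of the weak acid HN3.
Kb = Kw/Ka = 1.0×10^-14 / 1.8 × 10^-5 = 5.56 × 10^-10
Kb = [OH-]²/(0.08 − [OH-]) = 5.56 × 10^-10
Neglecting [OH-] in the denominator: [OH-] = √(5.56 × 10^-10 × 0.08) = 6.67 × 10^-6 M
pOH = −log(6.67 × 10^-6) = 5.18; pH = 14.00 − 5.18 = 8.82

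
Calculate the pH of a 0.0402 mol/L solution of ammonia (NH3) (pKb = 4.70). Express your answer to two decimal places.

NH3 + H2O ⇌ NH4+ + OH-
Kb = 10^(−4.70) = 2.00 × 10^-5
Kb = [OH-]²/(0.0402 − [OH-]) = 2.00 × 10^-5
Neglecting [OH-] in the denominator: [OH-] = √(2.00 × 10^-5 × 0.0402) = 8.97 × 10^-4 M
Check: 2.2% ionized — well under 5%, approximation valid.
pOH = −log(8.97 × 10^-4) = 3.05; pH = 14.00 − 3.05 = 10.95

pH = 10.95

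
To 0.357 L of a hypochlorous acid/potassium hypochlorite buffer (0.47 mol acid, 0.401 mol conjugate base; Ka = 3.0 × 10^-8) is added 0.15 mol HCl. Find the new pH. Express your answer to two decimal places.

After neutralization: n(HOCl) = 0.62 mol, n(OCl-) = 0.251 mol.
pKa = −log(3.0 × 10^-8) = 7.523
pH = pKa + log([A⁻]/[HA]) = 7.523 + log(0.251/0.62) = 7.523 -0.393

pH = 7.13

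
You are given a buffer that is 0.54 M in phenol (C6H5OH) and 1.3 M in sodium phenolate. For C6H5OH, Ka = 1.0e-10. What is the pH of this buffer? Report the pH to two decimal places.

pH = 10.38

pKa = −log(1.0 × 10^-10) = 10.000
pH = pKa + log([A⁻]/[HA]) = 10.000 + log(1.3/0.54)
pH = 10.000 + (+0.382) = 10.38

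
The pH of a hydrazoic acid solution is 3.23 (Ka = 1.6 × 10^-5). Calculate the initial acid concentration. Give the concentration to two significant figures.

C₀ = 2.2 × 10^-2 M

[H+] = 10^(-3.23) = 5.89 × 10^-4 M = x
Ka = x²/(C₀ − x) ⇒ C₀ = x + x²/Ka
C₀ = 5.89 × 10^-4 + (5.89 × 10^-4)²/(1.6 × 10^-5) = 2.23 × 10^-2 M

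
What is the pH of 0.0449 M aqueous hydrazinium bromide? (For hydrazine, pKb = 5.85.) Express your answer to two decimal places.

N2H5+ is the conjugate acid of the weak base N2H4.
Kb = 10^(−5.85) = 1.41 × 10^-6
Ka = Kw/Kb = 1.0×10^-14 / 1.41 × 10^-6 = 7.09 × 10^-9
From the ICE table, Ka = x²/(0.0449 − x) = 7.09 × 10^-9.
Assume x ≪ 0.0449: x ≈ √(7.09 × 10^-9 × 0.0449) = 1.78 × 10^-5 M
(x/C₀ = 0.04% < 5%, so the approximation holds.)
pH = −log(1.78 × 10^-5) = 4.75

pH = 4.75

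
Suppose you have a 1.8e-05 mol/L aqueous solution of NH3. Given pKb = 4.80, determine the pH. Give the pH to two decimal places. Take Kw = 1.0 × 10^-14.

pH = 9.03

NH3 + H2O ⇌ NH4+ + OH-
Kb = 10^(−4.80) = 1.58 × 10^-5
Kb = [OH-]²/(1.8e-05 − [OH-]) = 1.58 × 10^-5
Here C₀/Kb ≈ 1.14, so the small-[OH-] approximation fails. Use the quadratic:
[OH-] = [−1.58e-05 + √(1.58e-05² + 1.14e-09)]/2 = 1.07 × 10^-5 M
pOH = −log(1.07 × 10^-5) = 4.97; pH = 14.00 − 4.97 = 9.03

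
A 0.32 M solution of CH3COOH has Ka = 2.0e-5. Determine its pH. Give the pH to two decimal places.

CH3COOH ⇌ CH3COO- + H+
From the ICE table, Ka = x²/(0.32 − x) = 2.0 × 10^-5.
Since Ka ≪ C₀, x ≈ √(Ka·C₀) = 2.53 × 10^-3 M.
Check: 0.79% ionized — well under 5%, approximation valid.
pH = −log(2.53 × 10^-3) = 2.60

pH = 2.60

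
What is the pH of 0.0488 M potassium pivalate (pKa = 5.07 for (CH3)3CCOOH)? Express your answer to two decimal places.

pH = 8.88

(CH3)3CCOO- is the conjugate base of the weak acid (CH3)3CCOOH.
Ka = 10^(−5.07) = 8.51 × 10^-6
Kb = Kw/Ka = 1.0×10^-14 / 8.51 × 10^-6 = 1.18 × 10^-9
From the ICE table, Kb = [OH-]²/(0.0488 − [OH-]) = 1.18 × 10^-9.
Neglecting [OH-] in the denominator: [OH-] = √(1.18 × 10^-9 × 0.0488) = 7.59 × 10^-6 M
pOH = 5.12, so pH = 14.00 − pOH = 8.88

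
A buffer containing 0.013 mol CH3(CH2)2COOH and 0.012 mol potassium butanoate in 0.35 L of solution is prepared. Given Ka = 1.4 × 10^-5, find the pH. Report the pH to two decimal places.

pH = 4.82

pKa = −log(1.4 × 10^-5) = 4.854
pH = pKa + log([A⁻]/[HA]) = 4.854 + log(0.012/0.013)
pH = 4.854 + (-0.035) = 4.82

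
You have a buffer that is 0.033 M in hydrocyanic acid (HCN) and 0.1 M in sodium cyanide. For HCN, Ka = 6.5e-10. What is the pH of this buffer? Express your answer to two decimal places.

pKa = −log(6.5 × 10^-10) = 9.187
Using pH = pKa + log([base]/[acid]) with [base]/[acid] = 0.1/0.033:
pH = 9.187 + (+0.481) = 9.67

pH = 9.67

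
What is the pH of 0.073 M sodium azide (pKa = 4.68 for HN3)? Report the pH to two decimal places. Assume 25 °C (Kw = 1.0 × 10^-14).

pH = 8.77

N3- is the conjugate base of the weak acid HN3.
Ka = 10^(−4.68) = 2.09 × 10^-5
Kb = Kw/Ka = 1.0×10^-14 / 2.09 × 10^-5 = 4.78 × 10^-10
From the ICE table, Kb = [OH-]²/(0.073 − [OH-]) = 4.78 × 10^-10.
Since Kb ≪ C₀, [OH-] ≈ √(Kb·C₀) = 5.91 × 10^-6 M.
([OH-]/C₀ = 0.0081% < 5%, so the approximation holds.)
pOH = −log(5.91 × 10^-6) = 5.23; pH = 14.00 − 5.23 = 8.77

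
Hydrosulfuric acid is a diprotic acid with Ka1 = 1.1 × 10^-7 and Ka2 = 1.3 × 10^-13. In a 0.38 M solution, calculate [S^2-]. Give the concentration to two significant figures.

First ionization gives [H+] ≈ [HS-] = 2.04 × 10^-4 M.
Second step: Ka2 = [H+][S^2-]/[HS-] ≈ [S^2-] (since [H+] ≈ [HS-]).
So [S^2-] ≈ Ka2.

1.3 × 10^-13 M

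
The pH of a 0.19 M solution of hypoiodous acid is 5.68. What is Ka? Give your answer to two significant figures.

Ka = 2.3 × 10^-11

[H+] = 10^(-5.68) = 2.09 × 10^-6 M
At equilibrium [HA] = 0.19 − 2.09 × 10^-6 = 1.90 × 10^-1 M
Ka = [H+][A-]/[HA] = (2.09 × 10^-6)² / 1.90 × 10^-1 = 2.3 × 10^-11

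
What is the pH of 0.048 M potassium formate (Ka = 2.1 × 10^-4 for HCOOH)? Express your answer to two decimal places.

HCOO- is the conjugate base of the weak acid HCOOH.
Kb = Kw/Ka = 1.0×10^-14 / 2.1 × 10^-4 = 4.76 × 10^-11
Kb = [OH-]²/(0.048 − [OH-]) = 4.76 × 10^-11
Since Kb ≪ C₀, [OH-] ≈ √(Kb·C₀) = 1.51 × 10^-6 M.
pOH = 5.82, so pH = 14.00 − pOH = 8.18

pH = 8.18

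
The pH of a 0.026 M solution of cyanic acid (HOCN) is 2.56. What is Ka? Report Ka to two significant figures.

Ka = 3.3 × 10^-4

[H+] = 10^(-2.56) = 2.75 × 10^-3 M
At equilibrium [HA] = 0.026 − 2.75 × 10^-3 = 2.32 × 10^-2 M
Ka = [H+][A-]/[HA] = (2.75 × 10^-3)² / 2.32 × 10^-2 = 3.3 × 10^-4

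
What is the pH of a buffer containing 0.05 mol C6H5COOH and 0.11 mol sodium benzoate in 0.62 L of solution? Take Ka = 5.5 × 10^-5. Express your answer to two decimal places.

pH = 4.60

pKa = −log(5.5 × 10^-5) = 4.260
pH = pKa + log([A⁻]/[HA]) = 4.260 + log(0.11/0.05)
pH = 4.260 + (+0.342) = 4.60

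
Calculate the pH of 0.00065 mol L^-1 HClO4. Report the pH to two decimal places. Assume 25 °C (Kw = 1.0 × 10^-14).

HClO4 is a strong acid and dissociates completely, so [H+] = 0.00065 M.
pH = -log(0.00065) = 3.19

pH = 3.19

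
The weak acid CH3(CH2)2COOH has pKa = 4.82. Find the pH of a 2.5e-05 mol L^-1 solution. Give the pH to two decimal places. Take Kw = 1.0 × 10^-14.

CH3(CH2)2COOH ⇌ CH3(CH2)2COO- + H+
Ka = 10^(−4.82) = 1.51 × 10^-5
From the ICE table, Ka = x²/(2.5e-05 − x) = 1.51 × 10^-5.
The 5% rule fails; solving x² + Ka·x − Ka·C₀ = 0 exactly:
x = (−Ka + √(Ka² + 4·Ka·C₀))/2 = 1.33 × 10^-5 M
pH = −log[H+] = −log(1.33 × 10^-5) = 4.88

pH = 4.88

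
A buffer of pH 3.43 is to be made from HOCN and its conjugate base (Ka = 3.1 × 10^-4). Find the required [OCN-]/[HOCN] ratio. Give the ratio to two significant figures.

pKa = -log(3.1 × 10^-4) = 3.509
pH = pKa + log(r) ⇒ log(r) = 3.43 − 3.509 = -0.079
r = [OCN-]/[HOCN] = 10^(-0.079) = 0.834

ratio = 0.83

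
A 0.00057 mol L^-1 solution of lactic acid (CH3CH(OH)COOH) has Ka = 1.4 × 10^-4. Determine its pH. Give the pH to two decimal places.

pH = 3.66

CH3CH(OH)COOH ⇌ CH3CH(OH)COO- + H+
Ka = [H+]²/(0.00057 − [H+]) = 1.4 × 10^-4
[H+] is not negligible relative to C₀; solve [H+]² + 0.00014·[H+] − 7.98e-08 = 0.
[H+] = [−0.00014 + √(0.00014² + 3.19e-07)]/2 = 2.21 × 10^-4 M
pH = −log[H+] = −log(2.21 × 10^-4) = 3.66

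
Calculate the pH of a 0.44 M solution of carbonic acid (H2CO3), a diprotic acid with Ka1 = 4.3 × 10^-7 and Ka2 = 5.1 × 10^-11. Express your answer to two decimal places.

pH = 3.36

Ka1 ≫ Ka2, so treat the first dissociation as the only significant source of H+.
Ka1 = x²/(0.44 − x) = 4.3 × 10^-7
x ≈ √(4.3 × 10^-7 × 0.44) = 4.35 × 10^-4 M
pH = −log(4.35 × 10^-4) = 3.36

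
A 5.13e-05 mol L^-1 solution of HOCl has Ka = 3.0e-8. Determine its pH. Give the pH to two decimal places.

HOCl ⇌ OCl- + H+
From the ICE table, Ka = [H+]²/(5.13e-05 − [H+]) = 3.0 × 10^-8.
Neglecting [H+] in the denominator: [H+] = √(3.0 × 10^-8 × 5.13e-05) = 1.24 × 10^-6 M
pH = −log[H+] = −log(1.24 × 10^-6) = 5.91

pH = 5.91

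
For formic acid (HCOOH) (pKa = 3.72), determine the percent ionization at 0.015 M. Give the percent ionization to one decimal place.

10.7%

HCOOH ⇌ HCOO- + H+; let x = [H+] at equilibrium.
Ka = 10^(−3.72) = 1.91 × 10^-4
Solve x² + 0.000191x − 2.87e-06 = 0 → x = 1.60 × 10^-3 M
Fraction ionized = 1.60 × 10^-3 / 0.015 = 0.1067 → 10.7%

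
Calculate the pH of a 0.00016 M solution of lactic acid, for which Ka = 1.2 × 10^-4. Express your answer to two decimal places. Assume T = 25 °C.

pH = 4.04

CH3CH(OH)COOH ⇌ CH3CH(OH)COO- + H+
Ka = [H+]²/(0.00016 − [H+]) = 1.2 × 10^-4
Here C₀/Ka ≈ 1.33, so the small-[H+] approximation fails. Use the quadratic:
[H+] = (−Ka + √(Ka² + 4·Ka·C₀))/2 = 9.10 × 10^-5 M
pH = −log(9.10 × 10^-5) = 4.04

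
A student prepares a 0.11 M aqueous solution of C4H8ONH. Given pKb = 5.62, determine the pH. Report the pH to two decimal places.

pH = 10.71

C4H8ONH + H2O ⇌ C4H8ONH2+ + OH-
Kb = 10^(−5.62) = 2.40 × 10^-6
From the ICE table, Kb = [OH-]²/(0.11 − [OH-]) = 2.40 × 10^-6.
Neglecting [OH-] in the denominator: [OH-] = √(2.40 × 10^-6 × 0.11) = 5.14 × 10^-4 M
([OH-]/C₀ = 0.47% < 5%, so the approximation holds.)
pOH = −log(5.14 × 10^-4) = 3.29; pH = 14.00 − 3.29 = 10.71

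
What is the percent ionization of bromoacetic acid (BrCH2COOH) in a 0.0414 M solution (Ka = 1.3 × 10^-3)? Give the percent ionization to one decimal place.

16.2%

BrCH2COOH ⇌ BrCH2COO- + H+; let x = [H+] at equilibrium.
Solve x² + 0.0013x − 5.38e-05 = 0 → x = 6.71 × 10^-3 M
Fraction ionized = 6.71 × 10^-3 / 0.0414 = 0.1621 → 16.2%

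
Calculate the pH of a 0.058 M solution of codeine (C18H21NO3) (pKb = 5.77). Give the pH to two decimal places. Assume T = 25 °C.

pH = 10.50

C18H21NO3 + H2O ⇌ C18H22NO3+ + OH-
Kb = 10^(−5.77) = 1.70 × 10^-6
Kb = [OH-]²/(0.058 − [OH-]) = 1.70 × 10^-6
Since Kb ≪ C₀, [OH-] ≈ √(Kb·C₀) = 3.14 × 10^-4 M.
Check: 0.54% ionized — well under 5%, approximation valid.
pOH = 3.50, so pH = 14.00 − pOH = 10.50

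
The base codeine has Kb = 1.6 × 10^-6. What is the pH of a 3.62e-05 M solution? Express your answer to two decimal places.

pH = 8.84

C18H21NO3 + H2O ⇌ C18H22NO3+ + OH-
From the ICE table, Kb = x²/(3.62e-05 − x) = 1.6 × 10^-6.
Here C₀/Kb ≈ 22.6, so the small-x approximation fails. Use the quadratic:
x = (−Kb + √(Kb² + 4·Kb·C₀))/2 = 6.85 × 10^-6 M
pOH = 5.16, so pH = 14.00 − pOH = 8.84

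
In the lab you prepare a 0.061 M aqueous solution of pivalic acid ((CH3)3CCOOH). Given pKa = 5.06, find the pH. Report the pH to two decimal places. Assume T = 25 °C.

(CH3)3CCOOH ⇌ (CH3)3CCOO- + H+
Ka = 10^(−5.06) = 8.71 × 10^-6
From the ICE table, Ka = [H+]²/(0.061 − [H+]) = 8.71 × 10^-6.
Since Ka ≪ C₀, [H+] ≈ √(Ka·C₀) = 7.29 × 10^-4 M.
pH = −log[H+] = −log(7.29 × 10^-4) = 3.14

pH = 3.14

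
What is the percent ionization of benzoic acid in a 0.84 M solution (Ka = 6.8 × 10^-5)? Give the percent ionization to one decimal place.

C6H5COOH ⇌ C6H5COO- + H+; let x = [H+] at equilibrium.
x ≈ √(Ka·C₀) = √(6.8 × 10^-5 × 0.84) = 7.56 × 10^-3 M
% ionization = x/C₀ × 100% = 7.56 × 10^-3/0.84 × 100% = 0.9%

0.9%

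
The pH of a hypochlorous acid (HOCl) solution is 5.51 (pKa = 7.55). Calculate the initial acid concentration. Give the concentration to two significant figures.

C₀ = 3.4 × 10^-4 M

[H+] = 10^(-5.51) = 3.09 × 10^-6 M = x
Ka = 10^(−7.55) = 2.82 × 10^-8
Ka = x²/(C₀ − x) ⇒ C₀ = x + x²/Ka
C₀ = 3.09 × 10^-6 + (3.09 × 10^-6)²/(2.82 × 10^-8) = 3.42 × 10^-4 M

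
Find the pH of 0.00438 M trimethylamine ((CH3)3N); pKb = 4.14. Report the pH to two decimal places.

(CH3)3N + H2O ⇌ (CH3)3NH+ + OH-
Kb = 10^(−4.14) = 7.24 × 10^-5
From the ICE table, Kb = x²/(0.00438 − x) = 7.24 × 10^-5.
Here C₀/Kb ≈ 60.5, so the small-x approximation fails. Use the quadratic:
x = (−Kb + √(Kb² + 4·Kb·C₀))/2 = 5.28 × 10^-4 M
pOH = −log(5.28 × 10^-4) = 3.28; pH = 14.00 − 3.28 = 10.72

pH = 10.72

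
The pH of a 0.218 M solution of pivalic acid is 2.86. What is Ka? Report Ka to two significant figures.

Ka = 8.8 × 10^-6

[H+] = 10^(-2.86) = 1.38 × 10^-3 M
At equilibrium [HA] = 0.218 − 1.38 × 10^-3 = 2.17 × 10^-1 M
Ka = [H+][A-]/[HA] = (1.38 × 10^-3)² / 2.17 × 10^-1 = 8.8 × 10^-6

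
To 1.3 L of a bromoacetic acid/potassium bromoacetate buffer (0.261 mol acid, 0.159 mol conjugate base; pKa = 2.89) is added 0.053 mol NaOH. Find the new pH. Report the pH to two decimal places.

OH- converts BrCH2COOH to BrCH2COO-: BrCH2COOH → 0.208 mol, BrCH2COO- → 0.212 mol.
pH = pKa + log([A⁻]/[HA]) = 2.89 + log(0.212/0.208) = 2.89 +0.008

pH = 2.90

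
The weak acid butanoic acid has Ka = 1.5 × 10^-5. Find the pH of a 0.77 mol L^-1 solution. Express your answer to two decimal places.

CH3(CH2)2COOH ⇌ CH3(CH2)2COO- + H+
Ka = [H+]²/(0.77 − [H+]) = 1.5 × 10^-5
Since Ka ≪ C₀, [H+] ≈ √(Ka·C₀) = 3.40 × 10^-3 M.
([H+]/C₀ = 0.44% < 5%, so the approximation holds.)
pH = −log[H+] = −log(3.40 × 10^-3) = 2.47

pH = 2.47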